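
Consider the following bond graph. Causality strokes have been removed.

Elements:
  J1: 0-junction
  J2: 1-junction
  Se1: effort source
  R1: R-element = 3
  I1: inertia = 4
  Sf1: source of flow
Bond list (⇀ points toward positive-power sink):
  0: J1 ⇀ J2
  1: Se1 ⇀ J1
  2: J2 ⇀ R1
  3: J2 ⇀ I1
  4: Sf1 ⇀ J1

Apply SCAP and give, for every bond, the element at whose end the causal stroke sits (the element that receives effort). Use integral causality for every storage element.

b0 stroke→J2
b1 stroke→J1
b2 stroke→J2
b3 stroke→I1
b4 stroke→Sf1

bond 1 stroke at J1  (Se1 fixes effort; stroke away)
bond 4 stroke at Sf1  (Sf1 (Sf) sets flow on bond)
bond 0 stroke at J2  (0-jn J1 has e-setter on 1)
bond 3 stroke at I1  (I1 integral (f out))
bond 2 stroke at J2  (J2: bond 3 brought flow, rest push out)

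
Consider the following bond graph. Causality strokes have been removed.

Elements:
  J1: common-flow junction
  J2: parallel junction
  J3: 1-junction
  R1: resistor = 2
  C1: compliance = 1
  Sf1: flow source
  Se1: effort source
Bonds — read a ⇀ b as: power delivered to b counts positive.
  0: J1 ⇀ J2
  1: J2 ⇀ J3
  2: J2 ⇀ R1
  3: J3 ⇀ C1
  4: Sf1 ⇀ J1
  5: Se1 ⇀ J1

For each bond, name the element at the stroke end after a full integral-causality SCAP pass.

b0 stroke→J1
b1 stroke→J2
b2 stroke→R1
b3 stroke→J3
b4 stroke→Sf1
b5 stroke→J1

bond 4 →Sf1  (Sf1 fixes flow; stroke at Sf1)
bond 5 →J1  (Se1: effort source, stroke at far end)
bond 0 →J1  (J1: bond 4 brought flow, rest push out)
bond 3 →J3  (C1 integral (e out))
bond 1 →J2  (closing 1-jn rule on J3)
bond 2 →R1  (0-jn J2 has e-setter on 1)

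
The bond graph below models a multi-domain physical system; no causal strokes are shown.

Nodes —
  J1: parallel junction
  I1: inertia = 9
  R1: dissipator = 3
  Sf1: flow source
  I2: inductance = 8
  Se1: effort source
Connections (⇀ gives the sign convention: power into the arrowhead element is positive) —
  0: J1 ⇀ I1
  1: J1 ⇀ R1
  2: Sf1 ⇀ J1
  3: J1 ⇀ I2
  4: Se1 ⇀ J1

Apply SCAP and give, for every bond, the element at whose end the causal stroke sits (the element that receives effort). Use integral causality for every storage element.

bond 2 stroke→Sf1  (Sf1 (Sf) sets flow on bond)
bond 4 stroke→J1  (Se1 fixes effort; stroke away)
bond 0 stroke→I1  (J1: bond 4 brought effort, rest push out)
bond 1 stroke→R1  (J1 effort already set via bond 4)
bond 3 stroke→I2  (J1: bond 4 brought effort, rest push out)

bond 0 stroke at I1
bond 1 stroke at R1
bond 2 stroke at Sf1
bond 3 stroke at I2
bond 4 stroke at J1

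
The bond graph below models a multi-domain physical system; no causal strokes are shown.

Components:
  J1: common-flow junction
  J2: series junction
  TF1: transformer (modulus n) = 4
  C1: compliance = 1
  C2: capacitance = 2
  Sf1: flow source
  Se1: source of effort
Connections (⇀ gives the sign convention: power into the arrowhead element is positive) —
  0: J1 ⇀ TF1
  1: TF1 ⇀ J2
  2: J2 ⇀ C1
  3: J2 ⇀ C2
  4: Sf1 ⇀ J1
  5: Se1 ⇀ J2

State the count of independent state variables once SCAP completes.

#4 stroke at Sf1  (Sf1 (Sf) sets flow on bond)
#5 stroke at J2  (Se1: effort source, stroke at far end)
#0 stroke at J1  (J1 flow already set via bond 4)
#1 stroke at TF1  (TF1 one-in-one-out from 0)
#2 stroke at J2  (J2: bond 1 brought flow, rest push out)
#3 stroke at J2  (1-jn J2 has f-setter on 1)

2  (C1, C2 all integral)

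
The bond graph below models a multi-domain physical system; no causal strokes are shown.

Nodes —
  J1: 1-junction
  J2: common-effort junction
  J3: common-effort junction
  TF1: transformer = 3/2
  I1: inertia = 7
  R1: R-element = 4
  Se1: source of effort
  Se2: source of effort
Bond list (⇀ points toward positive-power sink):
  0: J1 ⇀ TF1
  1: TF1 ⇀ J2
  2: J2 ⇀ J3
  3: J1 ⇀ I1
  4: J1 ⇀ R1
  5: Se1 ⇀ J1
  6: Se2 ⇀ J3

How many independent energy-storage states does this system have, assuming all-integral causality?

1  (I1 all integral)

β5 |J1  (Se1 fixes effort; stroke away)
β6 |J3  (Se2 (Se) sets effort on bond)
β2 |J2  (J3: bond 6 brought effort, rest push out)
β1 |TF1  (J2: bond 2 brought effort, rest push out)
β0 |J1  (TF1: transformer flips bond 1)
β3 |I1  (I1 outputs flow p/I1)
β4 |J1  (J1: bond 3 brought flow, rest push out)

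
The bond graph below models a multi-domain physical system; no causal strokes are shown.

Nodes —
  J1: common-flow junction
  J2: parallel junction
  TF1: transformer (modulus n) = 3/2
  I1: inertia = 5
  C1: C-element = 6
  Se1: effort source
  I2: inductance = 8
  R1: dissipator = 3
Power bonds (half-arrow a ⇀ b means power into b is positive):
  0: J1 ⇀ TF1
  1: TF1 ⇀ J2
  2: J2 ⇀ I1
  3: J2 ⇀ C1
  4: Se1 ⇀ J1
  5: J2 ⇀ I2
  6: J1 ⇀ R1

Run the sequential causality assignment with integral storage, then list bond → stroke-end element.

bond 4 stroke at J1  (Se1 fixes effort; stroke away)
bond 2 stroke at I1  (I1 integral (f out))
bond 3 stroke at J2  (C1 outputs effort q/C1)
bond 1 stroke at TF1  (J2 effort already set via bond 3)
bond 5 stroke at I2  (common-e at J2 fixed by 3)
bond 0 stroke at J1  (through TF1, causality passes straight; one stroke at TF1)
bond 6 stroke at R1  (only one flow-in slot at J1)

β0 stroke→J1
β1 stroke→TF1
β2 stroke→I1
β3 stroke→J2
β4 stroke→J1
β5 stroke→I2
β6 stroke→R1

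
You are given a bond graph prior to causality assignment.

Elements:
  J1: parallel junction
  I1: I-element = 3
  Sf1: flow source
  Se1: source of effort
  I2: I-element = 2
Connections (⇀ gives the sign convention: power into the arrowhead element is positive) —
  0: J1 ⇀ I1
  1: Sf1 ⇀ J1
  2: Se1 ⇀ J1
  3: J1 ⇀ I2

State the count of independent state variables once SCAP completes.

#1 |Sf1  (Sf1 (Sf) sets flow on bond)
#2 |J1  (Se1 fixes effort; stroke away)
#0 |I1  (J1: bond 2 brought effort, rest push out)
#3 |I2  (common-e at J1 fixed by 2)

2  (I1, I2 all integral)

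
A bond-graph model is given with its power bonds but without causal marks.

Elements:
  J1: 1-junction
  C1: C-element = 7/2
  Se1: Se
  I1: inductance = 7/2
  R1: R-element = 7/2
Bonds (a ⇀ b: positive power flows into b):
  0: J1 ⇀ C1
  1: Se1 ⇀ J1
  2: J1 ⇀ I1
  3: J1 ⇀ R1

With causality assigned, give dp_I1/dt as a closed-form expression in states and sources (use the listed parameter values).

b1 |J1  (Se1 fixes effort; stroke away)
b0 |J1  (prefer integral on C1)
b2 |I1  (prefer integral on I1)
b3 |J1  (J1 flow already set via bond 2)

dp_I1/dt = E_Se1 - p_I1 - 2*q_C1/7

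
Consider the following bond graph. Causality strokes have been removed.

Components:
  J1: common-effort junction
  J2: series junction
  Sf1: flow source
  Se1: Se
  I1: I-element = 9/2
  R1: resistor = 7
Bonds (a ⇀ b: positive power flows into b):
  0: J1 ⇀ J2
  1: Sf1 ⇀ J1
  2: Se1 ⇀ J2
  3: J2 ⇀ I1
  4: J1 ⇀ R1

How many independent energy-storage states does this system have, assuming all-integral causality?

b1 stroke at Sf1  (Sf1 fixes flow; stroke at Sf1)
b2 stroke at J2  (Se1: effort source, stroke at far end)
b3 stroke at I1  (I1 outputs flow p/I1)
b0 stroke at J2  (J2: bond 3 brought flow, rest push out)
b4 stroke at J1  (J1 needs exactly one e-in)

1  (I1 all integral)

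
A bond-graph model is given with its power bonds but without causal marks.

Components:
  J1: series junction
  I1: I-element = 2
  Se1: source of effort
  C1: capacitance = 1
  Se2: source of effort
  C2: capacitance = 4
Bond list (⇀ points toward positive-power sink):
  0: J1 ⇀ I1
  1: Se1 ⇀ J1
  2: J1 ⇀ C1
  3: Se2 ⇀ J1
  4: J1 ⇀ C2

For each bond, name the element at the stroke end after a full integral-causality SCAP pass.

bond 1 |J1  (Se1: effort source, stroke at far end)
bond 3 |J1  (Se2 (Se) sets effort on bond)
bond 0 |I1  (I1 outputs flow p/I1)
bond 2 |J1  (1-jn J1 has f-setter on 0)
bond 4 |J1  (J1 flow already set via bond 0)

b0 stroke at I1
b1 stroke at J1
b2 stroke at J1
b3 stroke at J1
b4 stroke at J1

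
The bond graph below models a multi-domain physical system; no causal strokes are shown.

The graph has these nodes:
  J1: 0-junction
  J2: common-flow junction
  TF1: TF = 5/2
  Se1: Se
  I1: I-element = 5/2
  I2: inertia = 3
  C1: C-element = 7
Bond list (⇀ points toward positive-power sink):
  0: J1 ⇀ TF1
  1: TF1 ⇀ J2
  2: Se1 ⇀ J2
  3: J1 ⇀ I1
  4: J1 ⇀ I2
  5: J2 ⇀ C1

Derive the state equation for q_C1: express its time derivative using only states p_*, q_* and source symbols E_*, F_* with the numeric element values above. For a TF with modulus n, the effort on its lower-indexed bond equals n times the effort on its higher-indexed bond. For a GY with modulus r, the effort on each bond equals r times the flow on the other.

dq_C1/dt = -p_I1 - 5*p_I2/6

b2 stroke→J2  (Se1 fixes effort; stroke away)
b3 stroke→I1  (I1: I, integral causality)
b4 stroke→I2  (I2 outputs flow p/I2)
b0 stroke→J1  (J1 needs exactly one e-in)
b1 stroke→TF1  (TF1: transformer flips bond 0)
b5 stroke→J2  (1-jn J2 has f-setter on 1)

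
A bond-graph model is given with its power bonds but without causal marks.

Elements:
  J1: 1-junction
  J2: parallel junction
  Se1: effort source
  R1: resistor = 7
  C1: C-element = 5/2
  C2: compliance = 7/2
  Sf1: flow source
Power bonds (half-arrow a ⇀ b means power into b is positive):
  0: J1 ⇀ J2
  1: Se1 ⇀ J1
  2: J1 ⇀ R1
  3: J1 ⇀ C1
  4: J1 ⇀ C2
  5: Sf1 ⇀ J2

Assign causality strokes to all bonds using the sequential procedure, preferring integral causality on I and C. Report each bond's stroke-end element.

β1 stroke at J1  (Se1: effort source, stroke at far end)
β5 stroke at Sf1  (source Sf1 imposes f)
β0 stroke at J2  (only one effort-in slot at J2)
β2 stroke at J1  (1-jn J1 has f-setter on 0)
β3 stroke at J1  (J1 flow already set via bond 0)
β4 stroke at J1  (1-jn J1 has f-setter on 0)

β0 |J2
β1 |J1
β2 |J1
β3 |J1
β4 |J1
β5 |Sf1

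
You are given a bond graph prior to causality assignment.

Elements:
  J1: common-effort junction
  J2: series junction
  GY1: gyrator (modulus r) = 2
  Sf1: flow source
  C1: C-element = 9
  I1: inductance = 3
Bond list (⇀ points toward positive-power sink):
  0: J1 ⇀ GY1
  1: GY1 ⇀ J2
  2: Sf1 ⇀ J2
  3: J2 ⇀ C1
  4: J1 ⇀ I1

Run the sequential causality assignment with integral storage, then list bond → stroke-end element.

#0 |J1
#1 |J2
#2 |Sf1
#3 |J2
#4 |I1

bond 2 →Sf1  (source Sf1 imposes f)
bond 1 →J2  (common-f at J2 fixed by 2)
bond 3 →J2  (J2: bond 2 brought flow, rest push out)
bond 0 →J1  (through GY1, causality inverts; strokes same side of GY1)
bond 4 →I1  (common-e at J1 fixed by 0)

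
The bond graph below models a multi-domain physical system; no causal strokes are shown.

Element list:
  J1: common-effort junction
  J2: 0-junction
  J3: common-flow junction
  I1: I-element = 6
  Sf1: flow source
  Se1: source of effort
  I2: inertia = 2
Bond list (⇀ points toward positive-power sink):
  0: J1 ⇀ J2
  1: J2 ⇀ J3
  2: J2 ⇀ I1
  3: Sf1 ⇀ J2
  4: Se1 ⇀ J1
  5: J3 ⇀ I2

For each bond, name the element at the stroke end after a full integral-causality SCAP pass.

#3 |Sf1  (Sf1 (Sf) sets flow on bond)
#4 |J1  (source Se1 imposes e)
#0 |J2  (J1: bond 4 brought effort, rest push out)
#1 |J3  (0-jn J2 has e-setter on 0)
#2 |I1  (J2 effort already set via bond 0)
#5 |I2  (closing 1-jn rule on J3)

#0 stroke at J2
#1 stroke at J3
#2 stroke at I1
#3 stroke at Sf1
#4 stroke at J1
#5 stroke at I2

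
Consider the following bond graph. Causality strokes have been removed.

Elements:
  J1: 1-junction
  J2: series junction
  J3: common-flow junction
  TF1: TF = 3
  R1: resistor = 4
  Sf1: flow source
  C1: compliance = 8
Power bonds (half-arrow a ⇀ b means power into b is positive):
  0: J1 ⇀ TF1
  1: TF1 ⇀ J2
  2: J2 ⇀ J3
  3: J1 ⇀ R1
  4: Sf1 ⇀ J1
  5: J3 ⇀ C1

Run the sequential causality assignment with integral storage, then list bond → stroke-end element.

β4 stroke→Sf1  (Sf1 fixes flow; stroke at Sf1)
β0 stroke→J1  (J1: bond 4 brought flow, rest push out)
β3 stroke→J1  (J1 flow already set via bond 4)
β1 stroke→TF1  (TF TF1: opposite of bond 0)
β2 stroke→J2  (J2 flow already set via bond 1)
β5 stroke→J3  (J3: bond 2 brought flow, rest push out)

β0 →J1
β1 →TF1
β2 →J2
β3 →J1
β4 →Sf1
β5 →J3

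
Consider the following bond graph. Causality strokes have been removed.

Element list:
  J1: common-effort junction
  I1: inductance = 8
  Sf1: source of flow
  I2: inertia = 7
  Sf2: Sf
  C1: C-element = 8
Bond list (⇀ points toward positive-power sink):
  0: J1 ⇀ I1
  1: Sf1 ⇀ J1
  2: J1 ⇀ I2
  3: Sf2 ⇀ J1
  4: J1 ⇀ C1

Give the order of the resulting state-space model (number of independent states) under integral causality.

b1 |Sf1  (Sf1 (Sf) sets flow on bond)
b3 |Sf2  (source Sf2 imposes f)
b0 |I1  (I1 integral (f out))
b2 |I2  (I2 integral (f out))
b4 |J1  (closing 0-jn rule on J1)

3  (C1, I1, I2 all integral)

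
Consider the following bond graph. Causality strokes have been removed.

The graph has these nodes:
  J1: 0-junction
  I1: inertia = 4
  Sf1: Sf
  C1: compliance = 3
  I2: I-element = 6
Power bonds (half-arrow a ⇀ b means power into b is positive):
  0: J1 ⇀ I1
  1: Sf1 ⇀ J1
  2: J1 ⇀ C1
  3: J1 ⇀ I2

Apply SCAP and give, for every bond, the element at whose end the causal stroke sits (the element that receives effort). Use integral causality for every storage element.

bond 0 stroke at I1
bond 1 stroke at Sf1
bond 2 stroke at J1
bond 3 stroke at I2

bond 1 |Sf1  (Sf1 fixes flow; stroke at Sf1)
bond 0 |I1  (I1: I, integral causality)
bond 2 |J1  (prefer integral on C1)
bond 3 |I2  (0-jn J1 has e-setter on 2)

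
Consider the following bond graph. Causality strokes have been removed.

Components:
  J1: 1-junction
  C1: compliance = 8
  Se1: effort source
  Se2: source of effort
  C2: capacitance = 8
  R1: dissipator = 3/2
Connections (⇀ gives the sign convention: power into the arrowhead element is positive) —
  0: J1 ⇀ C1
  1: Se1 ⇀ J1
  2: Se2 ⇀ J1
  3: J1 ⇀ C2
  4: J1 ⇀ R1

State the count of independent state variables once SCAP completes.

b1 stroke at J1  (source Se1 imposes e)
b2 stroke at J1  (Se2 fixes effort; stroke away)
b0 stroke at J1  (C1 outputs effort q/C1)
b3 stroke at J1  (prefer integral on C2)
b4 stroke at R1  (only one flow-in slot at J1)

2  (C1, C2 all integral)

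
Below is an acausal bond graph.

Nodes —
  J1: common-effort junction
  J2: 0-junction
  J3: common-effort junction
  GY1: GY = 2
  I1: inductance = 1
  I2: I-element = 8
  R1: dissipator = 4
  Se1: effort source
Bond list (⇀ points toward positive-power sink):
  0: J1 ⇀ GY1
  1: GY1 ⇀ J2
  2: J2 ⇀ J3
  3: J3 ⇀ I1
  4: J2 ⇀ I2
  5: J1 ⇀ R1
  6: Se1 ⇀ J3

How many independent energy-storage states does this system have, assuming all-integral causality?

2  (I1, I2 all integral)

b6 stroke at J3  (Se1 (Se) sets effort on bond)
b2 stroke at J2  (common-e at J3 fixed by 6)
b3 stroke at I1  (0-jn J3 has e-setter on 6)
b1 stroke at GY1  (common-e at J2 fixed by 2)
b4 stroke at I2  (common-e at J2 fixed by 2)
b0 stroke at GY1  (GY1: gyrator matches bond 1)
b5 stroke at J1  (only one effort-in slot at J1)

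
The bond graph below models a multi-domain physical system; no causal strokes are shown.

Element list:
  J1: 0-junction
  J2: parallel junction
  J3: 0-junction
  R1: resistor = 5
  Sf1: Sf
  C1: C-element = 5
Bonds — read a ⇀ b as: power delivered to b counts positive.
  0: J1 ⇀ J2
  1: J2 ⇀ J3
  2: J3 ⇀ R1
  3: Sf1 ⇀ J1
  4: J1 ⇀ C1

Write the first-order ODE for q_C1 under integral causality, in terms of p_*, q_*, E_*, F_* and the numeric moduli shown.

dq_C1/dt = F_Sf1 - q_C1/25

#3 stroke→Sf1  (Sf1 fixes flow; stroke at Sf1)
#4 stroke→J1  (C1 outputs effort q/C1)
#0 stroke→J2  (J1 effort already set via bond 4)
#1 stroke→J3  (0-jn J2 has e-setter on 0)
#2 stroke→R1  (common-e at J3 fixed by 1)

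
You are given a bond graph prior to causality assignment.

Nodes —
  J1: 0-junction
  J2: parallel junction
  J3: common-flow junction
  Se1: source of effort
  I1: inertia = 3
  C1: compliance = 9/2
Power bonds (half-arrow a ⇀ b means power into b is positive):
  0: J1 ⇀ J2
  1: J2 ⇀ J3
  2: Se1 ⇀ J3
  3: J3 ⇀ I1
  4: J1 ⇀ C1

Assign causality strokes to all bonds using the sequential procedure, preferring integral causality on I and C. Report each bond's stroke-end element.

β2 stroke→J3  (Se1 (Se) sets effort on bond)
β3 stroke→I1  (I1 integral (f out))
β1 stroke→J3  (1-jn J3 has f-setter on 3)
β0 stroke→J2  (only one effort-in slot at J2)
β4 stroke→J1  (J1: last free bond brings effort in)

b0 |J2
b1 |J3
b2 |J3
b3 |I1
b4 |J1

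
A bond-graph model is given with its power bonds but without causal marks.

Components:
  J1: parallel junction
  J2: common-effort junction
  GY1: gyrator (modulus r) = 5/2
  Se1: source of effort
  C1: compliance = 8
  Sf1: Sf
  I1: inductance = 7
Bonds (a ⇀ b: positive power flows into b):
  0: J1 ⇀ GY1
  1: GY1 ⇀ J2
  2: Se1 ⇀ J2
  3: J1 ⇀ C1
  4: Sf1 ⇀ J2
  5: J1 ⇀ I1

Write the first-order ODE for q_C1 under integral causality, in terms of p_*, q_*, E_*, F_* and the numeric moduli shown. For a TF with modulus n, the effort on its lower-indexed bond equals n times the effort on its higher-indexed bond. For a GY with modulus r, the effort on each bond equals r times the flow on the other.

dq_C1/dt = -2*E_Se1/5 - p_I1/7

b2 |J2  (Se1 (Se) sets effort on bond)
b4 |Sf1  (Sf1 (Sf) sets flow on bond)
b1 |GY1  (J2 effort already set via bond 2)
b0 |GY1  (through GY1, causality inverts; strokes same side of GY1)
b3 |J1  (C1 outputs effort q/C1)
b5 |I1  (common-e at J1 fixed by 3)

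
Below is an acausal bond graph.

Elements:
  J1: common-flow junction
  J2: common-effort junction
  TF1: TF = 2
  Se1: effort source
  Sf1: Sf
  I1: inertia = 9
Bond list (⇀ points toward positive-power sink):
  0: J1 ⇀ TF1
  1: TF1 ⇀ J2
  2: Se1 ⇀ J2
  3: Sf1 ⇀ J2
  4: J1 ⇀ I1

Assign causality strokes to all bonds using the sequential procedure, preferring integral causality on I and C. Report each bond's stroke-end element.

β2 |J2  (Se1 fixes effort; stroke away)
β3 |Sf1  (Sf1 (Sf) sets flow on bond)
β1 |TF1  (0-jn J2 has e-setter on 2)
β0 |J1  (TF TF1: opposite of bond 1)
β4 |I1  (closing 1-jn rule on J1)

b0 stroke at J1
b1 stroke at TF1
b2 stroke at J2
b3 stroke at Sf1
b4 stroke at I1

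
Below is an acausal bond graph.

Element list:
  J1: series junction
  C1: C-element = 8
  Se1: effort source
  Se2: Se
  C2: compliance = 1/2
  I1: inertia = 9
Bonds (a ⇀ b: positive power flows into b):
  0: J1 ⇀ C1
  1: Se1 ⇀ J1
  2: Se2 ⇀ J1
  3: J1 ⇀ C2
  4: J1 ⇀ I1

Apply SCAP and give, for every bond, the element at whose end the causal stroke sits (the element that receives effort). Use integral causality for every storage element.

#1 stroke→J1  (Se1 fixes effort; stroke away)
#2 stroke→J1  (Se2 fixes effort; stroke away)
#0 stroke→J1  (C1: C, integral causality)
#3 stroke→J1  (C2 outputs effort q/C2)
#4 stroke→I1  (only one flow-in slot at J1)

β0 |J1
β1 |J1
β2 |J1
β3 |J1
β4 |I1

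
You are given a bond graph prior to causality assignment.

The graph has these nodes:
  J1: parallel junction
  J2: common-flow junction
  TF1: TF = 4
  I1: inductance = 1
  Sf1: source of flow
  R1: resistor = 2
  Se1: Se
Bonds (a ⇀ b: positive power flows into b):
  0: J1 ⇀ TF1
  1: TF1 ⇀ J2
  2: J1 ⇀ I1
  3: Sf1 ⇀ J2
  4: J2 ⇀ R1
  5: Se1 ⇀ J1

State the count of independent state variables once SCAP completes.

b3 stroke at Sf1  (Sf1: flow source, stroke at near end)
b5 stroke at J1  (Se1 fixes effort; stroke away)
b0 stroke at TF1  (0-jn J1 has e-setter on 5)
b2 stroke at I1  (J1 effort already set via bond 5)
b1 stroke at J2  (J2 flow already set via bond 3)
b4 stroke at J2  (J2 flow already set via bond 3)

1  (I1 all integral)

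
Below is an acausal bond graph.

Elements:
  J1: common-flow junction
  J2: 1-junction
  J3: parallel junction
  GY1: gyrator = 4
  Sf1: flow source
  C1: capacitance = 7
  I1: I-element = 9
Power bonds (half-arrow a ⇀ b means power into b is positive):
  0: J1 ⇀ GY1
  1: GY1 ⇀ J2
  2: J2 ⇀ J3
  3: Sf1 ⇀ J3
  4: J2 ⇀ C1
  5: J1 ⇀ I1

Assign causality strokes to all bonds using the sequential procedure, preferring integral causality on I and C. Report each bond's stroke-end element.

#0 stroke at J1
#1 stroke at J2
#2 stroke at J3
#3 stroke at Sf1
#4 stroke at J2
#5 stroke at I1

β3 stroke→Sf1  (Sf1 fixes flow; stroke at Sf1)
β2 stroke→J3  (only one effort-in slot at J3)
β1 stroke→J2  (common-f at J2 fixed by 2)
β4 stroke→J2  (1-jn J2 has f-setter on 2)
β0 stroke→J1  (GY GY1: same side as bond 1)
β5 stroke→I1  (closing 1-jn rule on J1)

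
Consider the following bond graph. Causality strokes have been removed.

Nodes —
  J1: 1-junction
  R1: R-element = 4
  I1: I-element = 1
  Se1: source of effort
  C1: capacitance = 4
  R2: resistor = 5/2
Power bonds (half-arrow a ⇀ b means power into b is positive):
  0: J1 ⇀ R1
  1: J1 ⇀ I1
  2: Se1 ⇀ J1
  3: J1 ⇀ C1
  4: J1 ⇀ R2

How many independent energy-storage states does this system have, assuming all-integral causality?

2  (C1, I1 all integral)

b2 |J1  (Se1 (Se) sets effort on bond)
b1 |I1  (I1: I, integral causality)
b0 |J1  (common-f at J1 fixed by 1)
b3 |J1  (common-f at J1 fixed by 1)
b4 |J1  (common-f at J1 fixed by 1)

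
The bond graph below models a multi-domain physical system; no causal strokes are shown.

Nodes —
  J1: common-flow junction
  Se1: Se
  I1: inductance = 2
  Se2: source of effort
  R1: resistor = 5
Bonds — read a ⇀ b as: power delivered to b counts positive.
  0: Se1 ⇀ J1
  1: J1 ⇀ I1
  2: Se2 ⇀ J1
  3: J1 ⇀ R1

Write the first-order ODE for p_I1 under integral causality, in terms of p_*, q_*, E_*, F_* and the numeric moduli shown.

dp_I1/dt = E_Se1 + E_Se2 - 5*p_I1/2

#0 stroke→J1  (Se1 fixes effort; stroke away)
#2 stroke→J1  (Se2: effort source, stroke at far end)
#1 stroke→I1  (I1 outputs flow p/I1)
#3 stroke→J1  (J1 flow already set via bond 1)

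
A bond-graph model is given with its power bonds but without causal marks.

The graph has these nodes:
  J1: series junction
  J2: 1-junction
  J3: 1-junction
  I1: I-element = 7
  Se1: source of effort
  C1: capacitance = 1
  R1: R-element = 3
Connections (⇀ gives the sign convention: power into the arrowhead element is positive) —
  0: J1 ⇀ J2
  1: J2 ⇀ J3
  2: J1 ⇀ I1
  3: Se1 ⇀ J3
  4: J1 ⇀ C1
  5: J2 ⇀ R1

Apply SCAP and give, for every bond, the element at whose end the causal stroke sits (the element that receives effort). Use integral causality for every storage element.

β0 stroke at J1
β1 stroke at J2
β2 stroke at I1
β3 stroke at J3
β4 stroke at J1
β5 stroke at J2

b3 →J3  (Se1 fixes effort; stroke away)
b1 →J2  (J3: last free bond brings flow in)
b2 →I1  (I1 outputs flow p/I1)
b0 →J1  (J1 flow already set via bond 2)
b4 →J1  (1-jn J1 has f-setter on 2)
b5 →J2  (J2: bond 0 brought flow, rest push out)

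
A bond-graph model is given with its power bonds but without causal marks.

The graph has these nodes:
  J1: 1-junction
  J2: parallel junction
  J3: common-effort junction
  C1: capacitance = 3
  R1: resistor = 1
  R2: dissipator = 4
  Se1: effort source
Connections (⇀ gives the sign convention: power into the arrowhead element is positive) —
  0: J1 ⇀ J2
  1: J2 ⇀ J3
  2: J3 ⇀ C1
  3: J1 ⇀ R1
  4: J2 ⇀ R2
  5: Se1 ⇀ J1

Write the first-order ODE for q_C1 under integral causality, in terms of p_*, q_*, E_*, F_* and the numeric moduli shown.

dq_C1/dt = E_Se1 - 5*q_C1/12

bond 5 stroke→J1  (Se1 (Se) sets effort on bond)
bond 2 stroke→J3  (prefer integral on C1)
bond 1 stroke→J2  (0-jn J3 has e-setter on 2)
bond 0 stroke→J1  (J2 effort already set via bond 1)
bond 4 stroke→R2  (J2 effort already set via bond 1)
bond 3 stroke→R1  (closing 1-jn rule on J1)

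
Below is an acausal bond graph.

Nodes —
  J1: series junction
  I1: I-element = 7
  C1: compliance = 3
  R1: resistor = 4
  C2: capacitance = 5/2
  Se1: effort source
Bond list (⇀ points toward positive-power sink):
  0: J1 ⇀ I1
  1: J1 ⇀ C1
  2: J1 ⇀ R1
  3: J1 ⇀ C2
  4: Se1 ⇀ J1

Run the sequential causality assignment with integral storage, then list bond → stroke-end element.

b4 →J1  (Se1: effort source, stroke at far end)
b0 →I1  (I1 integral (f out))
b1 →J1  (J1: bond 0 brought flow, rest push out)
b2 →J1  (J1: bond 0 brought flow, rest push out)
b3 →J1  (common-f at J1 fixed by 0)

#0 |I1
#1 |J1
#2 |J1
#3 |J1
#4 |J1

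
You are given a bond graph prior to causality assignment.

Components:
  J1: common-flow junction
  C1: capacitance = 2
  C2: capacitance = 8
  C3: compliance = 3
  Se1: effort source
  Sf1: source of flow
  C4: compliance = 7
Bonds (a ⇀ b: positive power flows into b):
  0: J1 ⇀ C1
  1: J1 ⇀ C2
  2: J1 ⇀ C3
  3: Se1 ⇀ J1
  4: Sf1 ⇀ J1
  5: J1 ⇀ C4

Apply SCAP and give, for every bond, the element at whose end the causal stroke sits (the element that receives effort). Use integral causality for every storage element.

β3 →J1  (Se1 fixes effort; stroke away)
β4 →Sf1  (source Sf1 imposes f)
β0 →J1  (J1: bond 4 brought flow, rest push out)
β1 →J1  (J1 flow already set via bond 4)
β2 →J1  (1-jn J1 has f-setter on 4)
β5 →J1  (J1: bond 4 brought flow, rest push out)

#0 |J1
#1 |J1
#2 |J1
#3 |J1
#4 |Sf1
#5 |J1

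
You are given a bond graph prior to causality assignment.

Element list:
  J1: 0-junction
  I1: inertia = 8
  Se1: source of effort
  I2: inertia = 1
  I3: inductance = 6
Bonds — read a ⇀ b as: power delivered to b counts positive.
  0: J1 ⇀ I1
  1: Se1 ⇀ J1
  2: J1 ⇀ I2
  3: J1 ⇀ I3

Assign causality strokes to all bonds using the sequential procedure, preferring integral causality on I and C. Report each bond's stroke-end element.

b0 stroke→I1
b1 stroke→J1
b2 stroke→I2
b3 stroke→I3

#1 →J1  (Se1 (Se) sets effort on bond)
#0 →I1  (J1 effort already set via bond 1)
#2 →I2  (J1 effort already set via bond 1)
#3 →I3  (J1: bond 1 brought effort, rest push out)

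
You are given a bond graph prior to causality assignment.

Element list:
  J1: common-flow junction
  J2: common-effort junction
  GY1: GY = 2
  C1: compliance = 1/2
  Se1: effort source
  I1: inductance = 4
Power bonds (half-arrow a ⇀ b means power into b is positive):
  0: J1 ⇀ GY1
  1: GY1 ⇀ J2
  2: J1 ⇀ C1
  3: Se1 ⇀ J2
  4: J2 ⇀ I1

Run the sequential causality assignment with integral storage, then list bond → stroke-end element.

#3 stroke→J2  (Se1 (Se) sets effort on bond)
#1 stroke→GY1  (J2: bond 3 brought effort, rest push out)
#4 stroke→I1  (common-e at J2 fixed by 3)
#0 stroke→GY1  (through GY1, causality inverts; strokes same side of GY1)
#2 stroke→J1  (1-jn J1 has f-setter on 0)

β0 →GY1
β1 →GY1
β2 →J1
β3 →J2
β4 →I1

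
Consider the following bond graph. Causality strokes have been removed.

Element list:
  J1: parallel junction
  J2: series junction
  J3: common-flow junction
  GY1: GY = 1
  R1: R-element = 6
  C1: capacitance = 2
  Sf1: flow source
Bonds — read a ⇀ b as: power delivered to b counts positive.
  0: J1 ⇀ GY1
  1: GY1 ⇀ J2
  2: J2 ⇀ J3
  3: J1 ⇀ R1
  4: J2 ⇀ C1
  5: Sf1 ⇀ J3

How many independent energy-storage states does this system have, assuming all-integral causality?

β5 stroke at Sf1  (Sf1 (Sf) sets flow on bond)
β2 stroke at J3  (J3 flow already set via bond 5)
β1 stroke at J2  (1-jn J2 has f-setter on 2)
β4 stroke at J2  (common-f at J2 fixed by 2)
β0 stroke at J1  (GY1 both-in/both-out from 1)
β3 stroke at R1  (common-e at J1 fixed by 0)

1  (C1 all integral)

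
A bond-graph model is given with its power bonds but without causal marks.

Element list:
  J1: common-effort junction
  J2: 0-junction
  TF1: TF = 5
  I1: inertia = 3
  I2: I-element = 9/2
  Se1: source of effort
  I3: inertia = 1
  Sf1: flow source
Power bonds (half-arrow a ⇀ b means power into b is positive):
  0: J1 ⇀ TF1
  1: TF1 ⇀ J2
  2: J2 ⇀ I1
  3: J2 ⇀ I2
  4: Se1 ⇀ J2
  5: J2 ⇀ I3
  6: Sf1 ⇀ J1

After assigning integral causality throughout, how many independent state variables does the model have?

3  (I1, I2, I3 all integral)

#4 stroke at J2  (Se1: effort source, stroke at far end)
#6 stroke at Sf1  (source Sf1 imposes f)
#0 stroke at J1  (J1 needs exactly one e-in)
#1 stroke at TF1  (J2 effort already set via bond 4)
#2 stroke at I1  (J2: bond 4 brought effort, rest push out)
#3 stroke at I2  (common-e at J2 fixed by 4)
#5 stroke at I3  (0-jn J2 has e-setter on 4)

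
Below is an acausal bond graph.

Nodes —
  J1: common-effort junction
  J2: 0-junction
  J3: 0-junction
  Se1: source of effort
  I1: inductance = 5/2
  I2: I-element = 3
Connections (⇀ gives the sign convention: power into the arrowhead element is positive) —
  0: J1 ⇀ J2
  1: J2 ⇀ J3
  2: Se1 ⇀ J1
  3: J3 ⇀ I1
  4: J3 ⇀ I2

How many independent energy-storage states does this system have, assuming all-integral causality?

2  (I1, I2 all integral)

β2 →J1  (Se1 fixes effort; stroke away)
β0 →J2  (0-jn J1 has e-setter on 2)
β1 →J3  (J2 effort already set via bond 0)
β3 →I1  (J3 effort already set via bond 1)
β4 →I2  (0-jn J3 has e-setter on 1)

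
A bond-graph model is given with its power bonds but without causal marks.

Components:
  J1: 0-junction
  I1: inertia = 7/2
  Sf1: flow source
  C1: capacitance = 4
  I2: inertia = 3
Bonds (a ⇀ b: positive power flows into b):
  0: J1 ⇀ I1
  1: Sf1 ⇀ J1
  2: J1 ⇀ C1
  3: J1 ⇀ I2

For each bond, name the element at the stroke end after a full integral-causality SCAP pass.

β0 |I1
β1 |Sf1
β2 |J1
β3 |I2

#1 stroke at Sf1  (Sf1 fixes flow; stroke at Sf1)
#0 stroke at I1  (I1: I, integral causality)
#2 stroke at J1  (prefer integral on C1)
#3 stroke at I2  (J1: bond 2 brought effort, rest push out)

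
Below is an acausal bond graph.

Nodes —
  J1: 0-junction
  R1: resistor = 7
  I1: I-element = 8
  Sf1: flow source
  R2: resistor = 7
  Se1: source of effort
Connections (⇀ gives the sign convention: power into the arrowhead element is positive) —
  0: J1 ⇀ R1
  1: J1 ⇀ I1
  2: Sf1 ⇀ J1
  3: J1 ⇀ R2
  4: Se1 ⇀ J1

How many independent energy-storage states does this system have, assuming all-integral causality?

b2 stroke at Sf1  (Sf1 (Sf) sets flow on bond)
b4 stroke at J1  (source Se1 imposes e)
b0 stroke at R1  (0-jn J1 has e-setter on 4)
b1 stroke at I1  (J1 effort already set via bond 4)
b3 stroke at R2  (common-e at J1 fixed by 4)

1  (I1 all integral)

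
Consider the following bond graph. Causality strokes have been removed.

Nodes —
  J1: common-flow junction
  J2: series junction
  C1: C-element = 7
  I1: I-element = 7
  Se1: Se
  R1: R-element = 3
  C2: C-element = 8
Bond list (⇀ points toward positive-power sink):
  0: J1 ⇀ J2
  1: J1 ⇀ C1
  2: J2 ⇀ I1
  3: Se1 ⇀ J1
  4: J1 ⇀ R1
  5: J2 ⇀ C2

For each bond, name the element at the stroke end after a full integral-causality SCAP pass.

#3 stroke→J1  (source Se1 imposes e)
#1 stroke→J1  (prefer integral on C1)
#2 stroke→I1  (prefer integral on I1)
#0 stroke→J2  (1-jn J2 has f-setter on 2)
#5 stroke→J2  (1-jn J2 has f-setter on 2)
#4 stroke→J1  (1-jn J1 has f-setter on 0)

bond 0 →J2
bond 1 →J1
bond 2 →I1
bond 3 →J1
bond 4 →J1
bond 5 →J2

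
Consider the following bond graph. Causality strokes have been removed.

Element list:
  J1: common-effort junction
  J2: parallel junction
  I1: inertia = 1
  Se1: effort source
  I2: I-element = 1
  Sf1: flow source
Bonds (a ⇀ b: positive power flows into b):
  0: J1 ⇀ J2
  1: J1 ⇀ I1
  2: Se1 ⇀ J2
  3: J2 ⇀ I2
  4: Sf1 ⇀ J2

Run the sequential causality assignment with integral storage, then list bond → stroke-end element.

bond 0 stroke at J1
bond 1 stroke at I1
bond 2 stroke at J2
bond 3 stroke at I2
bond 4 stroke at Sf1

β2 stroke at J2  (Se1 (Se) sets effort on bond)
β4 stroke at Sf1  (Sf1: flow source, stroke at near end)
β0 stroke at J1  (0-jn J2 has e-setter on 2)
β3 stroke at I2  (J2: bond 2 brought effort, rest push out)
β1 stroke at I1  (common-e at J1 fixed by 0)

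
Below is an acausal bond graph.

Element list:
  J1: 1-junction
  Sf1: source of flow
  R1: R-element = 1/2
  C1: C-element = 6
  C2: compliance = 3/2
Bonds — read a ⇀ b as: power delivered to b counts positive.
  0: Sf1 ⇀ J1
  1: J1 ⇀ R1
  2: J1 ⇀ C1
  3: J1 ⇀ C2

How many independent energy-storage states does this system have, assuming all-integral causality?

#0 |Sf1  (Sf1 fixes flow; stroke at Sf1)
#1 |J1  (common-f at J1 fixed by 0)
#2 |J1  (J1 flow already set via bond 0)
#3 |J1  (1-jn J1 has f-setter on 0)

2  (C1, C2 all integral)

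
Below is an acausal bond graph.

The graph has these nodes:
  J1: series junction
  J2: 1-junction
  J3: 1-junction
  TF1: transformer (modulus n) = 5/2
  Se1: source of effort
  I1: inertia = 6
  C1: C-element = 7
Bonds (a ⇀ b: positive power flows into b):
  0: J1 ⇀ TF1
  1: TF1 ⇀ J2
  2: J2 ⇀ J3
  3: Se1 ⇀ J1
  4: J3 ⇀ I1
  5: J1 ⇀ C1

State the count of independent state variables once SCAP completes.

bond 3 stroke→J1  (source Se1 imposes e)
bond 4 stroke→I1  (I1 outputs flow p/I1)
bond 2 stroke→J3  (J3 flow already set via bond 4)
bond 1 stroke→J2  (J2 flow already set via bond 2)
bond 0 stroke→TF1  (TF TF1: opposite of bond 1)
bond 5 stroke→J1  (1-jn J1 has f-setter on 0)

2  (C1, I1 all integral)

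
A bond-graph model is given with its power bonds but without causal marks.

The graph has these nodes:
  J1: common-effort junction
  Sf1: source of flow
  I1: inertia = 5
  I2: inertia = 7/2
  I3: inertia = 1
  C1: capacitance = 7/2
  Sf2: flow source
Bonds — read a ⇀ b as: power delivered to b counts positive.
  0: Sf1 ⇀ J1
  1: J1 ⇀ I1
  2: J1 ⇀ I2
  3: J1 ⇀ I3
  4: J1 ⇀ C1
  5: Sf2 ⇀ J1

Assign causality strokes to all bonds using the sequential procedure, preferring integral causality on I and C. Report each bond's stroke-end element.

#0 →Sf1
#1 →I1
#2 →I2
#3 →I3
#4 →J1
#5 →Sf2

b0 →Sf1  (Sf1 fixes flow; stroke at Sf1)
b5 →Sf2  (Sf2 fixes flow; stroke at Sf2)
b1 →I1  (I1 integral (f out))
b2 →I2  (I2 integral (f out))
b3 →I3  (I3 outputs flow p/I3)
b4 →J1  (J1 needs exactly one e-in)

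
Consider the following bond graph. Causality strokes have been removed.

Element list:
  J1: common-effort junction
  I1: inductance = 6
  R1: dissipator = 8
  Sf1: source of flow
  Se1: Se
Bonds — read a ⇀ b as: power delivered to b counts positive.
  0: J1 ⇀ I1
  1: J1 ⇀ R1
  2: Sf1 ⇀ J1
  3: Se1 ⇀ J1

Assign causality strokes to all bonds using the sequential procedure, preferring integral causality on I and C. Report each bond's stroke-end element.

#0 stroke at I1
#1 stroke at R1
#2 stroke at Sf1
#3 stroke at J1

#2 stroke→Sf1  (Sf1: flow source, stroke at near end)
#3 stroke→J1  (Se1 (Se) sets effort on bond)
#0 stroke→I1  (J1: bond 3 brought effort, rest push out)
#1 stroke→R1  (0-jn J1 has e-setter on 3)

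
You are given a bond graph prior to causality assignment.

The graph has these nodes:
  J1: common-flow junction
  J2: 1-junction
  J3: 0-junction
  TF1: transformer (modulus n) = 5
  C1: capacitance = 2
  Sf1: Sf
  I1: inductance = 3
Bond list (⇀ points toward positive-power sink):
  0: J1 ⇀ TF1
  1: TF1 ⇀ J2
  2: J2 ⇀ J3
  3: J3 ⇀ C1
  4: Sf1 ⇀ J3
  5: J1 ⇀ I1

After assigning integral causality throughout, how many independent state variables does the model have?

2  (C1, I1 all integral)

β4 →Sf1  (Sf1: flow source, stroke at near end)
β3 →J3  (C1 integral (e out))
β2 →J2  (J3: bond 3 brought effort, rest push out)
β1 →TF1  (J2 needs exactly one f-in)
β0 →J1  (through TF1, causality passes straight; one stroke at TF1)
β5 →I1  (only one flow-in slot at J1)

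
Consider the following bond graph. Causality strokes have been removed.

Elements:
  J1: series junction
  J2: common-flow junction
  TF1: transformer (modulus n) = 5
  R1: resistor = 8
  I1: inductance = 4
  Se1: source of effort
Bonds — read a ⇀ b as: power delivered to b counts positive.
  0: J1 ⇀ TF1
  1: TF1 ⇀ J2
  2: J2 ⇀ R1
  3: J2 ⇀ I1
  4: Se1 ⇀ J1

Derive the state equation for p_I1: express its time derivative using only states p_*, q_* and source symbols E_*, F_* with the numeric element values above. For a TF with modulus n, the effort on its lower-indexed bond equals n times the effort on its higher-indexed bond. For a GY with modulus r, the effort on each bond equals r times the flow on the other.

β4 stroke→J1  (Se1 (Se) sets effort on bond)
β0 stroke→TF1  (J1 needs exactly one f-in)
β1 stroke→J2  (TF TF1: opposite of bond 0)
β3 stroke→I1  (I1: I, integral causality)
β2 stroke→J2  (J2: bond 3 brought flow, rest push out)

dp_I1/dt = E_Se1/5 - 2*p_I1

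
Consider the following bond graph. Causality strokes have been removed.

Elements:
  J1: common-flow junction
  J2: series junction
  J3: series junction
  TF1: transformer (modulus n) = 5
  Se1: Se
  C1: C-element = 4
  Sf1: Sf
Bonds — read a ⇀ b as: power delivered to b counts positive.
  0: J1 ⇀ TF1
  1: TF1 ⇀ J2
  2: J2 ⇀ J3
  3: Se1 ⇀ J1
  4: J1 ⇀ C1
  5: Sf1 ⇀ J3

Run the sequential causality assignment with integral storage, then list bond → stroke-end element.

b3 stroke→J1  (Se1: effort source, stroke at far end)
b5 stroke→Sf1  (source Sf1 imposes f)
b2 stroke→J3  (common-f at J3 fixed by 5)
b1 stroke→J2  (J2: bond 2 brought flow, rest push out)
b0 stroke→TF1  (TF1 one-in-one-out from 1)
b4 stroke→J1  (common-f at J1 fixed by 0)

b0 stroke at TF1
b1 stroke at J2
b2 stroke at J3
b3 stroke at J1
b4 stroke at J1
b5 stroke at Sf1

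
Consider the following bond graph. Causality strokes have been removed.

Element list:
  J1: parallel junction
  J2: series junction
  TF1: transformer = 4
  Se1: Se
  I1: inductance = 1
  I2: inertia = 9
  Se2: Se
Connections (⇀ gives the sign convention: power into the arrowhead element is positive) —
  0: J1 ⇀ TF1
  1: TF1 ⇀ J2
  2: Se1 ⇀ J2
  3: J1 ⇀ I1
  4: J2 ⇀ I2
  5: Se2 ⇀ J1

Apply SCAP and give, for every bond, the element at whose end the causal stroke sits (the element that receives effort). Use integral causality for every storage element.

β2 stroke→J2  (Se1: effort source, stroke at far end)
β5 stroke→J1  (Se2 fixes effort; stroke away)
β0 stroke→TF1  (J1: bond 5 brought effort, rest push out)
β3 stroke→I1  (J1: bond 5 brought effort, rest push out)
β1 stroke→J2  (TF1: transformer flips bond 0)
β4 stroke→I2  (J2: last free bond brings flow in)

#0 |TF1
#1 |J2
#2 |J2
#3 |I1
#4 |I2
#5 |J1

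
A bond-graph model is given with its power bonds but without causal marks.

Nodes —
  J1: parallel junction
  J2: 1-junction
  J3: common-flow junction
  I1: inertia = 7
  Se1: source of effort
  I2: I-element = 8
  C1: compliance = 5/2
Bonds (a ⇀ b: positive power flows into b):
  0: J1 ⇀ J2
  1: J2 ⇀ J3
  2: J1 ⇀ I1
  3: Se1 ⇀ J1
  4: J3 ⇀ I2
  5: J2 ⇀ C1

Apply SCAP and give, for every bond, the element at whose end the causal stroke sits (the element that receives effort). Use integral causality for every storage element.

#3 |J1  (source Se1 imposes e)
#0 |J2  (common-e at J1 fixed by 3)
#2 |I1  (0-jn J1 has e-setter on 3)
#4 |I2  (I2 outputs flow p/I2)
#1 |J3  (common-f at J3 fixed by 4)
#5 |J2  (1-jn J2 has f-setter on 1)

#0 →J2
#1 →J3
#2 →I1
#3 →J1
#4 →I2
#5 →J2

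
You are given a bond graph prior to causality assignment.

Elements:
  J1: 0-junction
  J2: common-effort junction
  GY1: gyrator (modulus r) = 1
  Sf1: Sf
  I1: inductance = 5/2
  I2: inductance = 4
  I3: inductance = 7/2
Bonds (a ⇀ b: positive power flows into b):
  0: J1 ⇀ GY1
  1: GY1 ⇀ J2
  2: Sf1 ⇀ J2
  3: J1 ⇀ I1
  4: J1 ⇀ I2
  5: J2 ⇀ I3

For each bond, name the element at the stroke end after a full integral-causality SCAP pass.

β2 stroke→Sf1  (Sf1 (Sf) sets flow on bond)
β3 stroke→I1  (I1 outputs flow p/I1)
β4 stroke→I2  (I2 integral (f out))
β0 stroke→J1  (J1 needs exactly one e-in)
β1 stroke→J2  (through GY1, causality inverts; strokes same side of GY1)
β5 stroke→I3  (0-jn J2 has e-setter on 1)

β0 →J1
β1 →J2
β2 →Sf1
β3 →I1
β4 →I2
β5 →I3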